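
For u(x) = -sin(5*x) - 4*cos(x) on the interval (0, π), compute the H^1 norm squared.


||u||_{H^1(0,π)}^2 = 29*π

u'(x) = 4*sin(x) - 5*cos(5*x).
Expand u² and (u')² and integrate term by term on (0, π), using: for integers n ≥ 1, ∫_0^π sin²(nx) dx = ∫_0^π cos²(nx) dx = π/2; for n ≠ n', ∫_0^π sin(nx)sin(n'x) dx = ∫_0^π cos(nx)cos(n'x) dx = 0; and by product-to-sum, ∫_0^π sin(nx)cos(n'x) dx = ½∫_0^π [sin((n+n')x) + sin((n−n')x)] dx, which is 0 when n+n' is even and 2n/(n²−n'²) when n+n' is odd (it need not vanish on (0, π)).
  u² squared terms: (-1)²·∫sin(5x)² dx = 1·π/2 = π/2;  (-4)²·∫cos(x)² dx = 16·π/2 = 8*π.
  u² cross terms: 2·(-1)·(-4)·∫sin(5x)·cos(x) dx = 8·(0) = 0.
  So ∫_0^π u² dx = π/2 + 8*π + 0 = 17*π/2.
  (u')² squared terms: (-5)²·∫cos(5x)² dx = 25·π/2 = 25*π/2;  (4)²·∫sin(x)² dx = 16·π/2 = 8*π.
  (u')² cross terms: 2·(-5)·(4)·∫cos(5x)·sin(x) dx = -40·(0) = 0.
  So ∫_0^π (u')² dx = 25*π/2 + 8*π + 0 = 41*π/2.
||u||_{H^1}^2 = (17*π/2) + (41*π/2) = 29*π.


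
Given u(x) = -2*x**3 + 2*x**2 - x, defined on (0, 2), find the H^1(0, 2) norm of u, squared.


||u||_{H^1}^2 = 4366/35

The H^1 norm (squared) on an interval (0, L) is
  ||u||_{H^1}^2 = ∫_0^L u(x)^2 dx + ∫_0^L u'(x)^2 dx.
Compute u'(x) = -6*x**2 + 4*x - 1.
Then u(x)^2 = 4*x**6 - 8*x**5 + 8*x**4 - 4*x**3 + x**2 and u'(x)^2 = 36*x**4 - 48*x**3 + 28*x**2 - 8*x + 1.
Integrate each monomial from 0 to 2 using ∫_0^2 c·x^n dx = c·2^(n+1)/(n+1):
  ∫_0^2 u(x)^2 dx = ∫_0^2 (4*x^6 - 8*x^5 + 8*x^4 - 4*x^3 + x^2) dx. Term by term:
    ∫_0^2 4*x^6 dx = 512/7;  ∫_0^2 -8*x^5 dx = -256/3;  ∫_0^2 8*x^4 dx = 256/5;
    ∫_0^2 -4*x^3 dx = -16;  ∫_0^2 x^2 dx = 8/3.
  Sum: 512/7 − 256/3 + 256/5 − 16 + 8/3 = 2696/105.
  ∫_0^2 u'(x)^2 dx = ∫_0^2 (36*x^4 - 48*x^3 + 28*x^2 - 8*x + 1) dx. Term by term:
    ∫_0^2 36*x^4 dx = 1152/5;  ∫_0^2 -48*x^3 dx = -192;  ∫_0^2 28*x^2 dx = 224/3;
    ∫_0^2 -8*x dx = -16;  ∫_0^2 1 dx = 2.
  Sum: 1152/5 − 192 + 224/3 − 16 + 2 = 1486/15.
Adding: ||u||_{H^1}^2 = 2696/105 + 1486/15 = 4366/35.


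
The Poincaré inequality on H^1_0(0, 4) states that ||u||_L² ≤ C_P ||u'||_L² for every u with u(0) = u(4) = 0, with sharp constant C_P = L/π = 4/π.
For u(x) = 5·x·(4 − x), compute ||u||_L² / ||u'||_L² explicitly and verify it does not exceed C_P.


||u||_L² / ||u'||_L² = 2*sqrt(10)/5 < C_P = 4/π.

u(x) = 5·x·(4 − x), so u'(x) = 20 - 10*x.
u(x) = 5·x·(4 − x) vanishes at x = 0 and x = 4, so u ∈ H^1_0(0, 4). Differentiate via the product rule and integrate the resulting polynomials term by term.
  ∫_0^4 u² dx = ∫_0^4 (25*x^4 - 200*x^3 + 400*x^2) dx. Term by term:
    ∫_0^4 25*x^4 dx = 5120;  ∫_0^4 -200*x^3 dx = -12800;  ∫_0^4 400*x^2 dx = 25600/3.
  Sum: 5120 − 12800 + 25600/3 = 2560/3.
  ∫_0^4 (u')² dx = ∫_0^4 (100*x^2 - 400*x + 400) dx. Term by term:
    ∫_0^4 100*x^2 dx = 6400/3;  ∫_0^4 -400*x dx = -3200;  ∫_0^4 400 dx = 1600.
  Sum: 6400/3 − 3200 + 1600 = 1600/3.
∫_0^4 u² dx = 2560/3, so ||u||_L² = 16*sqrt(30)/3.
∫_0^4 (u')² dx = 1600/3, so ||u'||_L² = 40*sqrt(3)/3.
Ratio ||u||_L² / ||u'||_L² = 2*sqrt(10)/5.
Sharp Poincaré constant on H^1_0(0, 4) is C_P = L/π = 4/π, achieved by sin(π/4·x).
A polynomial bump cannot attain the sharp Poincaré constant (only the first sine eigenfunction does), so the ratio is strictly less than C_P, consistent with ||u||_L² ≤ C_P ||u'||_L².


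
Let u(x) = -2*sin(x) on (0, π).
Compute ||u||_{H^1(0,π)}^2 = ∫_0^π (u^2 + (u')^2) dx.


||u||_{H^1(0,π)}^2 = 4*π

u'(x) = -2*cos(x).
Expand u² and (u')² and integrate term by term on (0, π), using: for integers n ≥ 1, ∫_0^π sin²(nx) dx = ∫_0^π cos²(nx) dx = π/2; for n ≠ n', ∫_0^π sin(nx)sin(n'x) dx = ∫_0^π cos(nx)cos(n'x) dx = 0; and by product-to-sum, ∫_0^π sin(nx)cos(n'x) dx = ½∫_0^π [sin((n+n')x) + sin((n−n')x)] dx, which is 0 when n+n' is even and 2n/(n²−n'²) when n+n' is odd (it need not vanish on (0, π)).
  u² squared terms: (-2)²·∫sin(x)² dx = 4·π/2 = 2*π.
  So ∫_0^π u² dx = 2*π.
  (u')² squared terms: (-2)²·∫cos(x)² dx = 4·π/2 = 2*π.
  So ∫_0^π (u')² dx = 2*π.
||u||_{H^1}^2 = (2*π) + (2*π) = 4*π.


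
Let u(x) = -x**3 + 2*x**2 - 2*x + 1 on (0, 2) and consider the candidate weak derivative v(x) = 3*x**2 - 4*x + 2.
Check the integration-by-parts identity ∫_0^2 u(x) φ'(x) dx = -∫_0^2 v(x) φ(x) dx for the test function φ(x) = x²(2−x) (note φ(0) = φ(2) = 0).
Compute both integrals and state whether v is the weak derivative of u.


LHS = 8/3, RHS = -8/3. No, v is not the weak derivative of u.

u(x) = -x**3 + 2*x**2 - 2*x + 1, classical derivative u'(x) = -3*x**2 + 4*x - 2.
φ(x) = x²(2−x), so φ'(x) = x*(4 - 3*x).
Note φ(0) = φ(2) = 0, so the boundary term u·φ vanishes.
LHS = ∫_0^2 u(x) φ'(x) dx = ∫_0^2 (3*x^5 - 10*x^4 + 14*x^3 - 11*x^2 + 4*x) dx. Term by term:
  ∫_0^2 3*x^5 dx = 32;  ∫_0^2 -10*x^4 dx = -64;  ∫_0^2 14*x^3 dx = 56;
  ∫_0^2 -11*x^2 dx = -88/3;  ∫_0^2 4*x dx = 8.
Sum: 32 − 64 + 56 − 88/3 + 8 = 8/3.
So LHS = 8/3.
∫_0^2 v(x) φ(x) dx = ∫_0^2 (-3*x^5 + 10*x^4 - 10*x^3 + 4*x^2) dx. Term by term:
  ∫_0^2 -3*x^5 dx = -32;  ∫_0^2 10*x^4 dx = 64;  ∫_0^2 -10*x^3 dx = -40;
  ∫_0^2 4*x^2 dx = 32/3.
Sum: -32 + 64 − 40 + 32/3 = 8/3.
So RHS = -∫_0^2 v(x) φ(x) dx = -8/3.
LHS − RHS = 16/3 ≠ 0, so the identity fails.
(For a valid weak derivative the identity must hold for EVERY test function, in particular this one. The failure shows v is NOT the weak derivative of u.)
Correct weak derivative would be u'(x) = -3*x**2 + 4*x - 2.


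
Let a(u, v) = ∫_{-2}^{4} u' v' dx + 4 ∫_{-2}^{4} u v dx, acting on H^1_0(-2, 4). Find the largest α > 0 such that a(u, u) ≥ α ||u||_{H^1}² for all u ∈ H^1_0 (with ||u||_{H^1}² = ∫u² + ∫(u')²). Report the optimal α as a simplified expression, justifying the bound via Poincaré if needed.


α = 1

Coercivity of a(·,·) on H^1_0(-2, 4) means a(u, u) ≥ α ||u||_{H^1}² for every u ∈ H^1_0.
The interval has length L = 6, and Poincaré/coercivity depend only on L. Here a(u, u) = ∫(u')² + (4)·∫u².
Here c = 4 ≥ 1, so a(u,u) = ∫(u')² + c∫u² ≥ ∫(u')² + ∫u² = ||u||_{H^1}², i.e. α = 1 works. No larger α is possible: a(u,u) ≥ α||u||_{H^1}² means (1−α)∫(u')² ≥ (α−c)∫u², and for the modes u_n = sin(nπ(x−x₀)/L) (x₀ the left endpoint) one has ∫u_n²/∫(u_n')² = (L/(nπ))² → 0, so a(u_n,u_n)/||u_n||_{H^1}² → 1. Hence the optimal constant is α = 1.
Therefore α = 1.


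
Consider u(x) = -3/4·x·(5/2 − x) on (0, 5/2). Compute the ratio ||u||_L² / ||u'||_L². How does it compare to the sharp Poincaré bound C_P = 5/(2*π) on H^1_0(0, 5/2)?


||u||_L² / ||u'||_L² = sqrt(10)/4 < C_P = 5/(2*π).

u(x) = -3/4·x·(5/2 − x), so u'(x) = 3*x/2 - 15/8.
u(x) = -3/4·x·(5/2 − x) vanishes at x = 0 and x = 5/2, so u ∈ H^1_0(0, 5/2). Differentiate via the product rule and integrate the resulting polynomials term by term.
  ∫_0^5/2 u² dx = ∫_0^5/2 (9*x^4/16 - 45*x^3/16 + 225*x^2/64) dx. Term by term:
    ∫_0^5/2 9*x^4/16 dx = 5625/512;  ∫_0^5/2 -45*x^3/16 dx = -28125/1024;  ∫_0^5/2 225*x^2/64 dx = 9375/512.
  Sum: 5625/512 − 28125/1024 + 9375/512 = 1875/1024.
  ∫_0^5/2 (u')² dx = ∫_0^5/2 (9*x^2/4 - 45*x/8 + 225/64) dx. Term by term:
    ∫_0^5/2 9*x^2/4 dx = 375/32;  ∫_0^5/2 -45*x/8 dx = -1125/64;  ∫_0^5/2 225/64 dx = 1125/128.
  Sum: 375/32 − 1125/64 + 1125/128 = 375/128.
∫_0^5/2 u² dx = 1875/1024, so ||u||_L² = 25*sqrt(3)/32.
∫_0^5/2 (u')² dx = 375/128, so ||u'||_L² = 5*sqrt(30)/16.
Ratio ||u||_L² / ||u'||_L² = sqrt(10)/4.
Sharp Poincaré constant on H^1_0(0, 5/2) is C_P = L/π = 5/(2*π), achieved by sin(2*π/5·x).
A polynomial bump cannot attain the sharp Poincaré constant (only the first sine eigenfunction does), so the ratio is strictly less than C_P, consistent with ||u||_L² ≤ C_P ||u'||_L².


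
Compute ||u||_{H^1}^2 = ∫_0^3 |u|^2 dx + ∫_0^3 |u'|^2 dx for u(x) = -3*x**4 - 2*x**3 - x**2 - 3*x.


||u||_{H^1}^2 = 525546/5

The H^1 norm (squared) on an interval (0, L) is
  ||u||_{H^1}^2 = ∫_0^L u(x)^2 dx + ∫_0^L u'(x)^2 dx.
Compute u'(x) = -12*x**3 - 6*x**2 - 2*x - 3.
Then u(x)^2 = 9*x**8 + 12*x**7 + 10*x**6 + 22*x**5 + 13*x**4 + 6*x**3 + 9*x**2 and u'(x)^2 = 144*x**6 + 144*x**5 + 84*x**4 + 96*x**3 + 40*x**2 + 12*x + 9.
Integrate each monomial from 0 to 3 using ∫_0^3 c·x^n dx = c·3^(n+1)/(n+1):
  ∫_0^3 u(x)^2 dx = ∫_0^3 (9*x^8 + 12*x^7 + 10*x^6 + 22*x^5 + 13*x^4 + 6*x^3 + 9*x^2) dx. Term by term:
    ∫_0^3 9*x^8 dx = 19683;  ∫_0^3 12*x^7 dx = 19683/2;  ∫_0^3 10*x^6 dx = 21870/7;
    ∫_0^3 22*x^5 dx = 2673;  ∫_0^3 13*x^4 dx = 3159/5;  ∫_0^3 6*x^3 dx = 243/2;
    ∫_0^3 9*x^2 dx = 81.
  Sum: 19683 + 19683/2 + 21870/7 + 2673 + 3159/5 + 243/2 + 81 = 1265463/35.
  ∫_0^3 u'(x)^2 dx = ∫_0^3 (144*x^6 + 144*x^5 + 84*x^4 + 96*x^3 + 40*x^2 + 12*x + 9) dx. Term by term:
    ∫_0^3 144*x^6 dx = 314928/7;  ∫_0^3 144*x^5 dx = 17496;  ∫_0^3 84*x^4 dx = 20412/5;
    ∫_0^3 96*x^3 dx = 1944;  ∫_0^3 40*x^2 dx = 360;  ∫_0^3 12*x dx = 54;
    ∫_0^3 9 dx = 27.
  Sum: 314928/7 + 17496 + 20412/5 + 1944 + 360 + 54 + 27 = 2413359/35.
Adding: ||u||_{H^1}^2 = 1265463/35 + 2413359/35 = 525546/5.


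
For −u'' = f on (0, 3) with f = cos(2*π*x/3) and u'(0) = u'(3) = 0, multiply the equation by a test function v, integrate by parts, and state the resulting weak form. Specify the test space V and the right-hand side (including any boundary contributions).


V = H^1(0, 3) (no boundary constraint on v; u is determined up to an additive constant); weak form: ∫_0^3 u'v' dx = ∫_0^3 (cos(2*π*x/3)) v dx for all v ∈ V.

Multiply both sides by a test function v and integrate from 0 to 3:
  ∫_0^3 −u''(x) v(x) dx = ∫_0^3 f(x) v(x) dx.
Integrate the LHS by parts once:
  ∫_0^3 −u'' v dx = −[u'(x) v(x)]_0^3 + ∫_0^3 u'(x) v'(x) dx.
Thus ∫_0^3 u'(x) v'(x) dx = ∫_0^3 f(x) v(x) dx + [u'(x) v(x)]_0^3.
Choose V so that boundary terms are either known or forced to vanish.
u has homogeneous Neumann: u'(0) = u'(3) = 0. So [u' v]_0^3 = 0·v(3) − 0·v(0) = 0 for any v; take V = H^1(0, 3).
Weak formulation: find u (satisfying any essential BC) such that ∫_0^3 u'(x) v'(x) dx = ∫_0^3 f v dx for all v ∈ V (homogeneous Neumann, so boundary terms vanish).
Substituting f(x) = cos(2*π*x/3), the right-hand side is ∫_0^3 (cos(2*π*x/3)) v dx.
Compatibility check (pure Neumann): taking v ≡ 1 ∈ V gives 0 = ∫_0^3 f dx + (0) − (0), i.e. ∫_0^3 f dx must equal u'(0) − u'(3) = 0. Indeed ∫_0^3 (cos(2*π*x/3)) dx = 0, so the data are compatible. The solution is then unique only up to an additive constant (fix it e.g. by requiring ∫_0^3 u dx = 0).


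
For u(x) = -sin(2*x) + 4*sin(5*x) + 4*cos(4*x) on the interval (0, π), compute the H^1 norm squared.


||u||_{H^1(0,π)}^2 = 5440/9 + 693*π/2

u'(x) = -16*sin(4*x) - 2*cos(2*x) + 20*cos(5*x).
Expand u² and (u')² and integrate term by term on (0, π), using: for integers n ≥ 1, ∫_0^π sin²(nx) dx = ∫_0^π cos²(nx) dx = π/2; for n ≠ n', ∫_0^π sin(nx)sin(n'x) dx = ∫_0^π cos(nx)cos(n'x) dx = 0; and by product-to-sum, ∫_0^π sin(nx)cos(n'x) dx = ½∫_0^π [sin((n+n')x) + sin((n−n')x)] dx, which is 0 when n+n' is even and 2n/(n²−n'²) when n+n' is odd (it need not vanish on (0, π)).
  u² squared terms: (-1)²·∫sin(2x)² dx = 1·π/2 = π/2;  (4)²·∫cos(4x)² dx = 16·π/2 = 8*π;  (4)²·∫sin(5x)² dx = 16·π/2 = 8*π.
  u² cross terms: 2·(-1)·(4)·∫sin(2x)·cos(4x) dx = -8·(0) = 0;  2·(-1)·(4)·∫sin(2x)·sin(5x) dx = -8·(0) = 0;  2·(4)·(4)·∫cos(4x)·sin(5x) dx = 32·(10/9) = 320/9.
  So ∫_0^π u² dx = π/2 + 8*π + 8*π + 0 + 0 + 320/9 = 320/9 + 33*π/2.
  (u')² squared terms: (-16)²·∫sin(4x)² dx = 256·π/2 = 128*π;  (-2)²·∫cos(2x)² dx = 4·π/2 = 2*π;  (20)²·∫cos(5x)² dx = 400·π/2 = 200*π.
  (u')² cross terms: 2·(-16)·(-2)·∫sin(4x)·cos(2x) dx = 64·(0) = 0;  2·(-16)·(20)·∫sin(4x)·cos(5x) dx = -640·(-8/9) = 5120/9;  2·(-2)·(20)·∫cos(2x)·cos(5x) dx = -80·(0) = 0.
  So ∫_0^π (u')² dx = 128*π + 2*π + 200*π + 0 + 5120/9 + 0 = 5120/9 + 330*π.
||u||_{H^1}^2 = (320/9 + 33*π/2) + (5120/9 + 330*π) = 5440/9 + 693*π/2.


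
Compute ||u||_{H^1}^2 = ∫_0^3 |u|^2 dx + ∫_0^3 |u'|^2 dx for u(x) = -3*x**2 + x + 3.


||u||_{H^1}^2 = 4899/10

The H^1 norm (squared) on an interval (0, L) is
  ||u||_{H^1}^2 = ∫_0^L u(x)^2 dx + ∫_0^L u'(x)^2 dx.
Compute u'(x) = 1 - 6*x.
Then u(x)^2 = 9*x**4 - 6*x**3 - 17*x**2 + 6*x + 9 and u'(x)^2 = 36*x**2 - 12*x + 1.
Integrate each monomial from 0 to 3 using ∫_0^3 c·x^n dx = c·3^(n+1)/(n+1):
  ∫_0^3 u(x)^2 dx = ∫_0^3 (9*x^4 - 6*x^3 - 17*x^2 + 6*x + 9) dx. Term by term:
    ∫_0^3 9*x^4 dx = 2187/5;  ∫_0^3 -6*x^3 dx = -243/2;  ∫_0^3 -17*x^2 dx = -153;
    ∫_0^3 6*x dx = 27;  ∫_0^3 9 dx = 27.
  Sum: 2187/5 − 243/2 − 153 + 27 + 27 = 2169/10.
  ∫_0^3 u'(x)^2 dx = ∫_0^3 (36*x^2 - 12*x + 1) dx. Term by term:
    ∫_0^3 36*x^2 dx = 324;  ∫_0^3 -12*x dx = -54;  ∫_0^3 1 dx = 3.
  Sum: 324 − 54 + 3 = 273.
Adding: ||u||_{H^1}^2 = 2169/10 + 273 = 4899/10.


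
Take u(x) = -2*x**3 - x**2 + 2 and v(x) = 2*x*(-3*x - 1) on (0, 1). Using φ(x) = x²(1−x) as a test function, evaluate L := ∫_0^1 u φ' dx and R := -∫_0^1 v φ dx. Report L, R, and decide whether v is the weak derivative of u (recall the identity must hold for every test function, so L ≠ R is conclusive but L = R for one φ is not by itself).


LHS = 3/10, RHS = 3/10. Yes, v = u' weakly.

u(x) = -2*x**3 - x**2 + 2, classical derivative u'(x) = -6*x**2 - 2*x.
φ(x) = x²(1−x), so φ'(x) = x*(2 - 3*x).
Note φ(0) = φ(1) = 0, so the boundary term u·φ vanishes.
LHS = ∫_0^1 u(x) φ'(x) dx = ∫_0^1 (6*x^5 - x^4 - 2*x^3 - 6*x^2 + 4*x) dx. Term by term:
  ∫_0^1 6*x^5 dx = 1;  ∫_0^1 -x^4 dx = -1/5;  ∫_0^1 -2*x^3 dx = -1/2;
  ∫_0^1 -6*x^2 dx = -2;  ∫_0^1 4*x dx = 2.
Sum: 1 − 1/5 − 1/2 − 2 + 2 = 3/10.
So LHS = 3/10.
∫_0^1 v(x) φ(x) dx = ∫_0^1 (6*x^5 - 4*x^4 - 2*x^3) dx. Term by term:
  ∫_0^1 6*x^5 dx = 1;  ∫_0^1 -4*x^4 dx = -4/5;  ∫_0^1 -2*x^3 dx = -1/2.
Sum: 1 − 4/5 − 1/2 = -3/10.
So RHS = -∫_0^1 v(x) φ(x) dx = 3/10.
LHS = RHS, so the identity holds for this test φ.
Moreover u is smooth here and v(x) = u'(x) = -6*x**2 - 2*x pointwise, so the identity holds for every test function. Hence v is the weak derivative of u.


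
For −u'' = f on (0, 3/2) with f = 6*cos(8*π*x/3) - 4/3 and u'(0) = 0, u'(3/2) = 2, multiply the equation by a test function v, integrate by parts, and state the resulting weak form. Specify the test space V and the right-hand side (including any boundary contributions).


V = H^1(0, 3/2) (v unrestricted at boundary; u is determined up to an additive constant); weak form: ∫_0^3/2 u'v' dx = ∫_0^3/2 (6*cos(8*π*x/3) - 4/3) v dx + 2·v(3/2) for all v ∈ V.

Multiply both sides by a test function v and integrate from 0 to 3/2:
  ∫_0^3/2 −u''(x) v(x) dx = ∫_0^3/2 f(x) v(x) dx.
Integrate the LHS by parts once:
  ∫_0^3/2 −u'' v dx = −[u'(x) v(x)]_0^3/2 + ∫_0^3/2 u'(x) v'(x) dx.
Thus ∫_0^3/2 u'(x) v'(x) dx = ∫_0^3/2 f(x) v(x) dx + [u'(x) v(x)]_0^3/2.
Choose V so that boundary terms are either known or forced to vanish.
u has inhomogeneous Neumann u'(0) = 0, u'(3/2) = 2. [u' v]_0^3/2 = (2)·v(3/2) − (0)·v(0) = 2·v(3/2). Take V = H^1(0, 3/2); boundary term becomes part of RHS.
Weak formulation: find u (satisfying any essential BC) such that ∫_0^3/2 u'(x) v'(x) dx = ∫_0^3/2 f v dx + 2·v(3/2) for all v ∈ V (Neumann data are natural BCs: they enter the RHS as boundary terms).
Substituting f(x) = 6*cos(8*π*x/3) - 4/3, the right-hand side is ∫_0^3/2 (6*cos(8*π*x/3) - 4/3) v dx + 2·v(3/2).
Compatibility check (pure Neumann): taking v ≡ 1 ∈ V gives 0 = ∫_0^3/2 f dx + (2) − (0), i.e. ∫_0^3/2 f dx must equal u'(0) − u'(3/2) = -2. Indeed ∫_0^3/2 (6*cos(8*π*x/3) - 4/3) dx = -2, so the data are compatible. The solution is then unique only up to an additive constant (fix it e.g. by requiring ∫_0^3/2 u dx = 0).


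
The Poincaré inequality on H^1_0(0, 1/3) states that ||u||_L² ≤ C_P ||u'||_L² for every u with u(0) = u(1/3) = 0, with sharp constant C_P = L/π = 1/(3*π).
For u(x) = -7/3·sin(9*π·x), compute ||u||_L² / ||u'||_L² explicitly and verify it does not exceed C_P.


||u||_L² / ||u'||_L² = 1/(9*π) < C_P = 1/(3*π).

u(x) = -7/3·sin(9*π·x), so u'(x) = -21*π*cos(9*π*x).
Writing u(x) = A·sin(kπx/L) with A = -7/3 and k = 3, use ∫_0^L sin²(kπx/L) dx = L/2 and ∫_0^L cos²(kπx/L) dx = L/2.
u² = 49/9·sin²(9*π·x) and (u')² = 441*π^2·cos²(9*π·x), and each of sin², cos² integrates to L/2 = 1/6 over (0, 1/3).
∫_0^1/3 u² dx = 49/54, so ||u||_L² = 7*sqrt(6)/18.
∫_0^1/3 (u')² dx = 147*π^2/2, so ||u'||_L² = 7*sqrt(6)*π/2.
Ratio ||u||_L² / ||u'||_L² = 1/(9*π).
Sharp Poincaré constant on H^1_0(0, 1/3) is C_P = L/π = 1/(3*π), achieved by sin(3*π·x).
This is the k = 3 harmonic; the ratio L/(kπ) is strictly less than C_P = L/π, consistent with the sharp inequality ||u||_L² ≤ C_P ||u'||_L².


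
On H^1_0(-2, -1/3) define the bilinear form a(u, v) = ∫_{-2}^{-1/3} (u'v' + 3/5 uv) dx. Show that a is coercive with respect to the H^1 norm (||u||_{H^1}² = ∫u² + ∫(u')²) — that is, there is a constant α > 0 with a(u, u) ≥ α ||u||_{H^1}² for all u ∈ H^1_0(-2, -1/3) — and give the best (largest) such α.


α = 3*(5 + 3*π^2)/(25 + 9*π^2)

Coercivity of a(·,·) on H^1_0(-2, -1/3) means a(u, u) ≥ α ||u||_{H^1}² for every u ∈ H^1_0.
The interval has length L = 5/3, and Poincaré/coercivity depend only on L. Here a(u, u) = ∫(u')² + (3/5)·∫u².
Here 0 < c = 3/5 < 1. The condition a(u,u) ≥ α||u||_{H^1}² reads (1−α)∫(u')² ≥ (α−c)∫u². Any admissible α is ≤ 1 (rapidly oscillating u have ∫u²/∫(u')² → 0), and α = 1 would force 0 ≥ (1−c)∫u², impossible since c < 1; so 1−α > 0. By the sharp Poincaré inequality on H^1_0 of an interval of length L, ∫(u')² ≥ (π/L)²∫u² with equality for the first sine mode sin(π(x−x₀)/L) (x₀ the left endpoint), so the inequality holds for all u iff (1−α)(π/L)² ≥ α − c, i.e. α ≤ ((π/L)² + c)/((π/L)² + 1) = (1 + c(L/π)²)/(1 + (L/π)²). With (π/L)² = 9*π^2/25 and c = 3/5, the largest admissible constant is α = ((π/L)² + c)/((π/L)² + 1).
Simplifying, α = 3*(5 + 3*π^2)/(25 + 9*π^2).


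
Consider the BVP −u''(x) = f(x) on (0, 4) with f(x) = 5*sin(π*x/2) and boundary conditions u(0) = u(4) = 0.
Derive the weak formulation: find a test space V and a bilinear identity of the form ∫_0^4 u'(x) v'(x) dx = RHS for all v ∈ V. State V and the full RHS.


V = H^1_0(0, 4) (so v(0) = v(4) = 0); weak form: ∫_0^4 u'v' dx = ∫_0^4 (5*sin(π*x/2)) v dx for all v ∈ V.

Multiply both sides by a test function v and integrate from 0 to 4:
  ∫_0^4 −u''(x) v(x) dx = ∫_0^4 f(x) v(x) dx.
Integrate the LHS by parts once:
  ∫_0^4 −u'' v dx = −[u'(x) v(x)]_0^4 + ∫_0^4 u'(x) v'(x) dx.
Thus ∫_0^4 u'(x) v'(x) dx = ∫_0^4 f(x) v(x) dx + [u'(x) v(x)]_0^4.
Choose V so that boundary terms are either known or forced to vanish.
u is Dirichlet: u(0) = u(4) = 0. Let V = H^1_0(0, 4); then v(0) = v(4) = 0, and [u' v]_0^4 = 0.
Weak formulation: find u (satisfying any essential BC) such that ∫_0^4 u'(x) v'(x) dx = ∫_0^4 f v dx for all v ∈ V.
Substituting f(x) = 5*sin(π*x/2), the right-hand side is ∫_0^4 (5*sin(π*x/2)) v dx.


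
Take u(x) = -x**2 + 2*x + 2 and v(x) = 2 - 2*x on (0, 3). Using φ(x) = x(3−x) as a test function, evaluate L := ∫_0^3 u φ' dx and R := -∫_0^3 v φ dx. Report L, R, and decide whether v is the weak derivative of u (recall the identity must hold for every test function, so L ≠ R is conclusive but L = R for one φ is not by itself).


LHS = 9/2, RHS = 9/2. Yes, v = u' weakly.

u(x) = -x**2 + 2*x + 2, classical derivative u'(x) = 2 - 2*x.
φ(x) = x(3−x), so φ'(x) = 3 - 2*x.
Note φ(0) = φ(3) = 0, so the boundary term u·φ vanishes.
LHS = ∫_0^3 u(x) φ'(x) dx = ∫_0^3 (2*x^3 - 7*x^2 + 2*x + 6) dx. Term by term:
  ∫_0^3 2*x^3 dx = 81/2;  ∫_0^3 -7*x^2 dx = -63;  ∫_0^3 2*x dx = 9;
  ∫_0^3 6 dx = 18.
Sum: 81/2 − 63 + 9 + 18 = 9/2.
So LHS = 9/2.
∫_0^3 v(x) φ(x) dx = ∫_0^3 (2*x^3 - 8*x^2 + 6*x) dx. Term by term:
  ∫_0^3 2*x^3 dx = 81/2;  ∫_0^3 -8*x^2 dx = -72;  ∫_0^3 6*x dx = 27.
Sum: 81/2 − 72 + 27 = -9/2.
So RHS = -∫_0^3 v(x) φ(x) dx = 9/2.
LHS = RHS, so the identity holds for this test φ.
Moreover u is smooth here and v(x) = u'(x) = 2 - 2*x pointwise, so the identity holds for every test function. Hence v is the weak derivative of u.


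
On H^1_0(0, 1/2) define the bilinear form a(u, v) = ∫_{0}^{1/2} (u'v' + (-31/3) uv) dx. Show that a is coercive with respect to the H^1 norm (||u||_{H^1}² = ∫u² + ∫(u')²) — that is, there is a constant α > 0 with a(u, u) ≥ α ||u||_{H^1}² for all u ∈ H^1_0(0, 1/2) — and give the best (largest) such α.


α = (-31 + 12*π^2)/(3*(1 + 4*π^2))

Coercivity of a(·,·) on H^1_0(0, 1/2) means a(u, u) ≥ α ||u||_{H^1}² for every u ∈ H^1_0.
The interval has length L = 1/2, and Poincaré/coercivity depend only on L. Here a(u, u) = ∫(u')² + (-31/3)·∫u².
Here c = -31/3 < 0 with |c| < (π/L)² = 4*π^2, so coercivity still holds. The condition a(u,u) ≥ α||u||_{H^1}² reads (1−α)∫(u')² ≥ (α−c)∫u². Any admissible α is ≤ 1 (rapidly oscillating u have ∫u²/∫(u')² → 0), and α = 1 would force 0 ≥ (1−c)∫u², impossible since c < 1; so 1−α > 0. By the sharp Poincaré inequality on H^1_0 of an interval of length L, ∫(u')² ≥ (π/L)²∫u² with equality for the first sine mode sin(π(x−x₀)/L) (x₀ the left endpoint), so the inequality holds for all u iff (1−α)(π/L)² ≥ α − c, i.e. α ≤ ((π/L)² + c)/((π/L)² + 1) = (1 + c(L/π)²)/(1 + (L/π)²). (Direct route, valid since c ≤ 0: Poincaré gives c∫u² ≥ c(L/π)²∫(u')², so a(u,u) ≥ (1 + c(L/π)²)∫(u')², while ||u||_{H^1}² ≤ (1 + (L/π)²)∫(u')²; dividing yields the same α.) With (π/L)² = 4*π^2 and c = -31/3, the largest admissible constant is α = ((π/L)² + c)/((π/L)² + 1).
Simplifying, α = (-31 + 12*π^2)/(3*(1 + 4*π^2)).


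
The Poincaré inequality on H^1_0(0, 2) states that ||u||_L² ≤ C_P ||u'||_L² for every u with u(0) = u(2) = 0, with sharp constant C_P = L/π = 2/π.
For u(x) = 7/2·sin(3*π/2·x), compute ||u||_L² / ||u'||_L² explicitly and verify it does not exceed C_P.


||u||_L² / ||u'||_L² = 2/(3*π) < C_P = 2/π.

u(x) = 7/2·sin(3*π/2·x), so u'(x) = 21*π*cos(3*π*x/2)/4.
Writing u(x) = A·sin(kπx/L) with A = 7/2 and k = 3, use ∫_0^L sin²(kπx/L) dx = L/2 and ∫_0^L cos²(kπx/L) dx = L/2.
u² = 49/4·sin²(3*π/2·x) and (u')² = 441*π^2/16·cos²(3*π/2·x), and each of sin², cos² integrates to L/2 = 1 over (0, 2).
∫_0^2 u² dx = 49/4, so ||u||_L² = 7/2.
∫_0^2 (u')² dx = 441*π^2/16, so ||u'||_L² = 21*π/4.
Ratio ||u||_L² / ||u'||_L² = 2/(3*π).
Sharp Poincaré constant on H^1_0(0, 2) is C_P = L/π = 2/π, achieved by sin(π/2·x).
This is the k = 3 harmonic; the ratio L/(kπ) is strictly less than C_P = L/π, consistent with the sharp inequality ||u||_L² ≤ C_P ||u'||_L².


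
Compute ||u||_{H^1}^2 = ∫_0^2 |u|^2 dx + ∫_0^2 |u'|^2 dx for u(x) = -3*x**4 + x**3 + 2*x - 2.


||u||_{H^1}^2 = 43472/21

The H^1 norm (squared) on an interval (0, L) is
  ||u||_{H^1}^2 = ∫_0^L u(x)^2 dx + ∫_0^L u'(x)^2 dx.
Compute u'(x) = -12*x**3 + 3*x**2 + 2.
Then u(x)^2 = 9*x**8 - 6*x**7 + x**6 - 12*x**5 + 16*x**4 - 4*x**3 + 4*x**2 - 8*x + 4 and u'(x)^2 = 144*x**6 - 72*x**5 + 9*x**4 - 48*x**3 + 12*x**2 + 4.
Integrate each monomial from 0 to 2 using ∫_0^2 c·x^n dx = c·2^(n+1)/(n+1):
  ∫_0^2 u(x)^2 dx = ∫_0^2 (9*x^8 - 6*x^7 + x^6 - 12*x^5 + 16*x^4 - 4*x^3 + 4*x^2 - 8*x + 4) dx. Term by term:
    ∫_0^2 9*x^8 dx = 512;  ∫_0^2 -6*x^7 dx = -192;  ∫_0^2 x^6 dx = 128/7;
    ∫_0^2 -12*x^5 dx = -128;  ∫_0^2 16*x^4 dx = 512/5;  ∫_0^2 -4*x^3 dx = -16;
    ∫_0^2 4*x^2 dx = 32/3;  ∫_0^2 -8*x dx = -16;  ∫_0^2 4 dx = 8.
  Sum: 512 − 192 + 128/7 − 128 + 512/5 − 16 + 32/3 − 16 + 8 = 31432/105.
  ∫_0^2 u'(x)^2 dx = ∫_0^2 (144*x^6 - 72*x^5 + 9*x^4 - 48*x^3 + 12*x^2 + 4) dx. Term by term:
    ∫_0^2 144*x^6 dx = 18432/7;  ∫_0^2 -72*x^5 dx = -768;  ∫_0^2 9*x^4 dx = 288/5;
    ∫_0^2 -48*x^3 dx = -192;  ∫_0^2 12*x^2 dx = 32;  ∫_0^2 4 dx = 8.
  Sum: 18432/7 − 768 + 288/5 − 192 + 32 + 8 = 61976/35.
Adding: ||u||_{H^1}^2 = 31432/105 + 61976/35 = 43472/21.


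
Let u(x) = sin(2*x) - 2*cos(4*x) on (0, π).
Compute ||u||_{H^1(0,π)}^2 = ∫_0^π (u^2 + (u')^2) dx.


||u||_{H^1(0,π)}^2 = 73*π/2

u'(x) = 8*sin(4*x) + 2*cos(2*x).
Expand u² and (u')² and integrate term by term on (0, π), using: for integers n ≥ 1, ∫_0^π sin²(nx) dx = ∫_0^π cos²(nx) dx = π/2; for n ≠ n', ∫_0^π sin(nx)sin(n'x) dx = ∫_0^π cos(nx)cos(n'x) dx = 0; and by product-to-sum, ∫_0^π sin(nx)cos(n'x) dx = ½∫_0^π [sin((n+n')x) + sin((n−n')x)] dx, which is 0 when n+n' is even and 2n/(n²−n'²) when n+n' is odd (it need not vanish on (0, π)).
  u² squared terms: (-2)²·∫cos(4x)² dx = 4·π/2 = 2*π;  (1)²·∫sin(2x)² dx = 1·π/2 = π/2.
  u² cross terms: 2·(-2)·(1)·∫cos(4x)·sin(2x) dx = -4·(0) = 0.
  So ∫_0^π u² dx = 2*π + π/2 + 0 = 5*π/2.
  (u')² squared terms: (2)²·∫cos(2x)² dx = 4·π/2 = 2*π;  (8)²·∫sin(4x)² dx = 64·π/2 = 32*π.
  (u')² cross terms: 2·(2)·(8)·∫cos(2x)·sin(4x) dx = 32·(0) = 0.
  So ∫_0^π (u')² dx = 2*π + 32*π + 0 = 34*π.
||u||_{H^1}^2 = (5*π/2) + (34*π) = 73*π/2.


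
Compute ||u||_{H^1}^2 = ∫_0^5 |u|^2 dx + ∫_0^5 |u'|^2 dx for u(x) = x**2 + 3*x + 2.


||u||_{H^1}^2 = 15815/6

The H^1 norm (squared) on an interval (0, L) is
  ||u||_{H^1}^2 = ∫_0^L u(x)^2 dx + ∫_0^L u'(x)^2 dx.
Compute u'(x) = 2*x + 3.
Then u(x)^2 = x**4 + 6*x**3 + 13*x**2 + 12*x + 4 and u'(x)^2 = 4*x**2 + 12*x + 9.
Integrate each monomial from 0 to 5 using ∫_0^5 c·x^n dx = c·5^(n+1)/(n+1):
  ∫_0^5 u(x)^2 dx = ∫_0^5 (x^4 + 6*x^3 + 13*x^2 + 12*x + 4) dx. Term by term:
    ∫_0^5 x^4 dx = 625;  ∫_0^5 6*x^3 dx = 1875/2;  ∫_0^5 13*x^2 dx = 1625/3;
    ∫_0^5 12*x dx = 150;  ∫_0^5 4 dx = 20.
  Sum: 625 + 1875/2 + 1625/3 + 150 + 20 = 13645/6.
  ∫_0^5 u'(x)^2 dx = ∫_0^5 (4*x^2 + 12*x + 9) dx. Term by term:
    ∫_0^5 4*x^2 dx = 500/3;  ∫_0^5 12*x dx = 150;  ∫_0^5 9 dx = 45.
  Sum: 500/3 + 150 + 45 = 1085/3.
Adding: ||u||_{H^1}^2 = 13645/6 + 1085/3 = 15815/6.


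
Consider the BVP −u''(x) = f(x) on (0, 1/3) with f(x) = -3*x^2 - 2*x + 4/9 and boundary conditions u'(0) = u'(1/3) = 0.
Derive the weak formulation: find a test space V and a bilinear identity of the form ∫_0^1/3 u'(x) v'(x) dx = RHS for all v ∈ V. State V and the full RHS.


V = H^1(0, 1/3) (no boundary constraint on v; u is determined up to an additive constant); weak form: ∫_0^1/3 u'v' dx = ∫_0^1/3 (-3*x^2 - 2*x + 4/9) v dx for all v ∈ V.

Multiply both sides by a test function v and integrate from 0 to 1/3:
  ∫_0^1/3 −u''(x) v(x) dx = ∫_0^1/3 f(x) v(x) dx.
Integrate the LHS by parts once:
  ∫_0^1/3 −u'' v dx = −[u'(x) v(x)]_0^1/3 + ∫_0^1/3 u'(x) v'(x) dx.
Thus ∫_0^1/3 u'(x) v'(x) dx = ∫_0^1/3 f(x) v(x) dx + [u'(x) v(x)]_0^1/3.
Choose V so that boundary terms are either known or forced to vanish.
u has homogeneous Neumann: u'(0) = u'(1/3) = 0. So [u' v]_0^1/3 = 0·v(1/3) − 0·v(0) = 0 for any v; take V = H^1(0, 1/3).
Weak formulation: find u (satisfying any essential BC) such that ∫_0^1/3 u'(x) v'(x) dx = ∫_0^1/3 f v dx for all v ∈ V (homogeneous Neumann, so boundary terms vanish).
Substituting f(x) = -3*x^2 - 2*x + 4/9, the right-hand side is ∫_0^1/3 (-3*x^2 - 2*x + 4/9) v dx.
Compatibility check (pure Neumann): taking v ≡ 1 ∈ V gives 0 = ∫_0^1/3 f dx + (0) − (0), i.e. ∫_0^1/3 f dx must equal u'(0) − u'(1/3) = 0. Indeed ∫_0^1/3 (-3*x^2 - 2*x + 4/9) dx = 0, so the data are compatible. The solution is then unique only up to an additive constant (fix it e.g. by requiring ∫_0^1/3 u dx = 0).


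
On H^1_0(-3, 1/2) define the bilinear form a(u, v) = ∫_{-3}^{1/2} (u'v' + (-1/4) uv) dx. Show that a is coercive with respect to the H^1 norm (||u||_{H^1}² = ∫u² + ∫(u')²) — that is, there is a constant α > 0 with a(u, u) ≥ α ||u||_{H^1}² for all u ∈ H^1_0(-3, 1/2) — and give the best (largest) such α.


α = (-49 + 16*π^2)/(4*(4*π^2 + 49))

Coercivity of a(·,·) on H^1_0(-3, 1/2) means a(u, u) ≥ α ||u||_{H^1}² for every u ∈ H^1_0.
The interval has length L = 7/2, and Poincaré/coercivity depend only on L. Here a(u, u) = ∫(u')² + (-1/4)·∫u².
Here c = -1/4 < 0 with |c| < (π/L)² = 4*π^2/49, so coercivity still holds. The condition a(u,u) ≥ α||u||_{H^1}² reads (1−α)∫(u')² ≥ (α−c)∫u². Any admissible α is ≤ 1 (rapidly oscillating u have ∫u²/∫(u')² → 0), and α = 1 would force 0 ≥ (1−c)∫u², impossible since c < 1; so 1−α > 0. By the sharp Poincaré inequality on H^1_0 of an interval of length L, ∫(u')² ≥ (π/L)²∫u² with equality for the first sine mode sin(π(x−x₀)/L) (x₀ the left endpoint), so the inequality holds for all u iff (1−α)(π/L)² ≥ α − c, i.e. α ≤ ((π/L)² + c)/((π/L)² + 1) = (1 + c(L/π)²)/(1 + (L/π)²). (Direct route, valid since c ≤ 0: Poincaré gives c∫u² ≥ c(L/π)²∫(u')², so a(u,u) ≥ (1 + c(L/π)²)∫(u')², while ||u||_{H^1}² ≤ (1 + (L/π)²)∫(u')²; dividing yields the same α.) With (π/L)² = 4*π^2/49 and c = -1/4, the largest admissible constant is α = ((π/L)² + c)/((π/L)² + 1).
Simplifying, α = (-49 + 16*π^2)/(4*(4*π^2 + 49)).


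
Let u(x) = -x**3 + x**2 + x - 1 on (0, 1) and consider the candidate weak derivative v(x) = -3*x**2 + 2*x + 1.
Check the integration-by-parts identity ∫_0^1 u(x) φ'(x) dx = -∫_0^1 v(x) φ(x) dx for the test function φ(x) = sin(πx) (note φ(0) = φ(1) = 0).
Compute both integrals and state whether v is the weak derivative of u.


LHS = (-12 - π^2)/π^3, RHS = (-12 - π^2)/π^3. Yes, v = u' weakly.

u(x) = -x**3 + x**2 + x - 1, classical derivative u'(x) = -3*x**2 + 2*x + 1.
φ(x) = sin(πx), so φ'(x) = π*cos(π*x).
Note φ(0) = φ(1) = 0, so the boundary term u·φ vanishes.
LHS = ∫_0^1 u(x) φ'(x) dx = ∫_0^1 (-π*x^3*cos(π*x) + π*x^2*cos(π*x) + π*x*cos(π*x) - π*cos(π*x)) dx. Term by term:
  ∫_0^1 -π*cos(π*x) dx = 0;  ∫_0^1 π*x*cos(π*x) dx = -2/π;  ∫_0^1 π*x^2*cos(π*x) dx = -2/π;
  ∫_0^1 -π*x^3*cos(π*x) dx = -12/π^3 + 3/π.
Sum: 0 − 2/π − 2/π + -12/π^3 + 3/π = (-12 - π^2)/π^3.
So LHS = (-12 - π^2)/π^3.
∫_0^1 v(x) φ(x) dx = ∫_0^1 (-3*x^2*sin(π*x) + 2*x*sin(π*x) + sin(π*x)) dx. Term by term:
  ∫_0^1 -3*x^2*sin(π*x) dx = -3/π + 12/π^3;  ∫_0^1 2*x*sin(π*x) dx = 2/π;  ∫_0^1 sin(π*x) dx = 2/π.
Sum: -3/π + 12/π^3 + 2/π + 2/π = (π^2 + 12)/π^3.
So RHS = -∫_0^1 v(x) φ(x) dx = (-12 - π^2)/π^3.
LHS = RHS, so the identity holds for this test φ.
Moreover u is smooth here and v(x) = u'(x) = -3*x**2 + 2*x + 1 pointwise, so the identity holds for every test function. Hence v is the weak derivative of u.


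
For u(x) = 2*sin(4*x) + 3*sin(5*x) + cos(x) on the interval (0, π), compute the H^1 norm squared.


||u||_{H^1(0,π)}^2 = 64/15 + 152*π

u'(x) = -sin(x) + 8*cos(4*x) + 15*cos(5*x).
Expand u² and (u')² and integrate term by term on (0, π), using: for integers n ≥ 1, ∫_0^π sin²(nx) dx = ∫_0^π cos²(nx) dx = π/2; for n ≠ n', ∫_0^π sin(nx)sin(n'x) dx = ∫_0^π cos(nx)cos(n'x) dx = 0; and by product-to-sum, ∫_0^π sin(nx)cos(n'x) dx = ½∫_0^π [sin((n+n')x) + sin((n−n')x)] dx, which is 0 when n+n' is even and 2n/(n²−n'²) when n+n' is odd (it need not vanish on (0, π)).
  u² squared terms: (2)²·∫sin(4x)² dx = 4·π/2 = 2*π;  (3)²·∫sin(5x)² dx = 9·π/2 = 9*π/2;  (1)²·∫cos(x)² dx = 1·π/2 = π/2.
  u² cross terms: 2·(2)·(3)·∫sin(4x)·sin(5x) dx = 12·(0) = 0;  2·(2)·(1)·∫sin(4x)·cos(x) dx = 4·(8/15) = 32/15;  2·(3)·(1)·∫sin(5x)·cos(x) dx = 6·(0) = 0.
  So ∫_0^π u² dx = 2*π + 9*π/2 + π/2 + 0 + 32/15 + 0 = 32/15 + 7*π.
  (u')² squared terms: (-1)²·∫sin(x)² dx = 1·π/2 = π/2;  (8)²·∫cos(4x)² dx = 64·π/2 = 32*π;  (15)²·∫cos(5x)² dx = 225·π/2 = 225*π/2.
  (u')² cross terms: 2·(-1)·(8)·∫sin(x)·cos(4x) dx = -16·(-2/15) = 32/15;  2·(-1)·(15)·∫sin(x)·cos(5x) dx = -30·(0) = 0;  2·(8)·(15)·∫cos(4x)·cos(5x) dx = 240·(0) = 0.
  So ∫_0^π (u')² dx = π/2 + 32*π + 225*π/2 + 32/15 + 0 + 0 = 32/15 + 145*π.
||u||_{H^1}^2 = (32/15 + 7*π) + (32/15 + 145*π) = 64/15 + 152*π.


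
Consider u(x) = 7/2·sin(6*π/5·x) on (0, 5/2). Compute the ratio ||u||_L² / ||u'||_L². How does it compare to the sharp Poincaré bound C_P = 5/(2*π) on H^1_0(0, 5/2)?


||u||_L² / ||u'||_L² = 5/(6*π) < C_P = 5/(2*π).

u(x) = 7/2·sin(6*π/5·x), so u'(x) = 21*π*cos(6*π*x/5)/5.
Writing u(x) = A·sin(kπx/L) with A = 7/2 and k = 3, use ∫_0^L sin²(kπx/L) dx = L/2 and ∫_0^L cos²(kπx/L) dx = L/2.
u² = 49/4·sin²(6*π/5·x) and (u')² = 441*π^2/25·cos²(6*π/5·x), and each of sin², cos² integrates to L/2 = 5/4 over (0, 5/2).
∫_0^5/2 u² dx = 245/16, so ||u||_L² = 7*sqrt(5)/4.
∫_0^5/2 (u')² dx = 441*π^2/20, so ||u'||_L² = 21*sqrt(5)*π/10.
Ratio ||u||_L² / ||u'||_L² = 5/(6*π).
Sharp Poincaré constant on H^1_0(0, 5/2) is C_P = L/π = 5/(2*π), achieved by sin(2*π/5·x).
This is the k = 3 harmonic; the ratio L/(kπ) is strictly less than C_P = L/π, consistent with the sharp inequality ||u||_L² ≤ C_P ||u'||_L².


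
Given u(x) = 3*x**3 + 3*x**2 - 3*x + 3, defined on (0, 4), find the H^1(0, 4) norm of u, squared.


||u||_{H^1}^2 = 1919496/35

The H^1 norm (squared) on an interval (0, L) is
  ||u||_{H^1}^2 = ∫_0^L u(x)^2 dx + ∫_0^L u'(x)^2 dx.
Compute u'(x) = 9*x**2 + 6*x - 3.
Then u(x)^2 = 9*x**6 + 18*x**5 - 9*x**4 + 27*x**2 - 18*x + 9 and u'(x)^2 = 81*x**4 + 108*x**3 - 18*x**2 - 36*x + 9.
Integrate each monomial from 0 to 4 using ∫_0^4 c·x^n dx = c·4^(n+1)/(n+1):
  ∫_0^4 u(x)^2 dx = ∫_0^4 (9*x^6 + 18*x^5 - 9*x^4 + 27*x^2 - 18*x + 9) dx. Term by term:
    ∫_0^4 9*x^6 dx = 147456/7;  ∫_0^4 18*x^5 dx = 12288;  ∫_0^4 -9*x^4 dx = -9216/5;
    ∫_0^4 27*x^2 dx = 576;  ∫_0^4 -18*x dx = -144;  ∫_0^4 9 dx = 36.
  Sum: 147456/7 + 12288 − 9216/5 + 576 − 144 + 36 = 1119228/35.
  ∫_0^4 u'(x)^2 dx = ∫_0^4 (81*x^4 + 108*x^3 - 18*x^2 - 36*x + 9) dx. Term by term:
    ∫_0^4 81*x^4 dx = 82944/5;  ∫_0^4 108*x^3 dx = 6912;  ∫_0^4 -18*x^2 dx = -384;
    ∫_0^4 -36*x dx = -288;  ∫_0^4 9 dx = 36.
  Sum: 82944/5 + 6912 − 384 − 288 + 36 = 114324/5.
Adding: ||u||_{H^1}^2 = 1119228/35 + 114324/5 = 1919496/35.


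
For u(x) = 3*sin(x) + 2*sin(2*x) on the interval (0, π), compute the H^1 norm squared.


||u||_{H^1(0,π)}^2 = 19*π

u'(x) = 3*cos(x) + 4*cos(2*x).
Expand u² and (u')² and integrate term by term on (0, π), using: for integers n ≥ 1, ∫_0^π sin²(nx) dx = ∫_0^π cos²(nx) dx = π/2; for n ≠ n', ∫_0^π sin(nx)sin(n'x) dx = ∫_0^π cos(nx)cos(n'x) dx = 0; and by product-to-sum, ∫_0^π sin(nx)cos(n'x) dx = ½∫_0^π [sin((n+n')x) + sin((n−n')x)] dx, which is 0 when n+n' is even and 2n/(n²−n'²) when n+n' is odd (it need not vanish on (0, π)).
  u² squared terms: (2)²·∫sin(2x)² dx = 4·π/2 = 2*π;  (3)²·∫sin(x)² dx = 9·π/2 = 9*π/2.
  u² cross terms: 2·(2)·(3)·∫sin(2x)·sin(x) dx = 12·(0) = 0.
  So ∫_0^π u² dx = 2*π + 9*π/2 + 0 = 13*π/2.
  (u')² squared terms: (3)²·∫cos(x)² dx = 9·π/2 = 9*π/2;  (4)²·∫cos(2x)² dx = 16·π/2 = 8*π.
  (u')² cross terms: 2·(3)·(4)·∫cos(x)·cos(2x) dx = 24·(0) = 0.
  So ∫_0^π (u')² dx = 9*π/2 + 8*π + 0 = 25*π/2.
||u||_{H^1}^2 = (13*π/2) + (25*π/2) = 19*π.


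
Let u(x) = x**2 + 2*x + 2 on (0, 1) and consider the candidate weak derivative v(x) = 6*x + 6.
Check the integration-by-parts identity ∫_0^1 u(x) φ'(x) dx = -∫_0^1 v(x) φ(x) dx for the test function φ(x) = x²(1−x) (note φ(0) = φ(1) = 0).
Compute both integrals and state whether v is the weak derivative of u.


LHS = -4/15, RHS = -4/5. No, v is not the weak derivative of u.

u(x) = x**2 + 2*x + 2, classical derivative u'(x) = 2*x + 2.
φ(x) = x²(1−x), so φ'(x) = x*(2 - 3*x).
Note φ(0) = φ(1) = 0, so the boundary term u·φ vanishes.
LHS = ∫_0^1 u(x) φ'(x) dx = ∫_0^1 (-3*x^4 - 4*x^3 - 2*x^2 + 4*x) dx. Term by term:
  ∫_0^1 -3*x^4 dx = -3/5;  ∫_0^1 -4*x^3 dx = -1;  ∫_0^1 -2*x^2 dx = -2/3;
  ∫_0^1 4*x dx = 2.
Sum: -3/5 − 1 − 2/3 + 2 = -4/15.
So LHS = -4/15.
∫_0^1 v(x) φ(x) dx = ∫_0^1 (-6*x^4 + 6*x^2) dx. Term by term:
  ∫_0^1 -6*x^4 dx = -6/5;  ∫_0^1 6*x^2 dx = 2.
Sum: -6/5 + 2 = 4/5.
So RHS = -∫_0^1 v(x) φ(x) dx = -4/5.
LHS − RHS = 8/15 ≠ 0, so the identity fails.
(For a valid weak derivative the identity must hold for EVERY test function, in particular this one. The failure shows v is NOT the weak derivative of u.)
Correct weak derivative would be u'(x) = 2*x + 2.


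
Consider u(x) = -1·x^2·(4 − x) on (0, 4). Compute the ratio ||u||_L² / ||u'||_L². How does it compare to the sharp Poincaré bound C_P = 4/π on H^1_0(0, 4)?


||u||_L² / ||u'||_L² = 2*sqrt(14)/7 < C_P = 4/π.

u(x) = -1·x^2·(4 − x), so u'(x) = x*(3*x - 8).
u(x) = -1·x^2·(4 − x) vanishes at x = 0 and x = 4, so u ∈ H^1_0(0, 4). Differentiate via the product rule and integrate the resulting polynomials term by term.
  ∫_0^4 u² dx = ∫_0^4 (x^6 - 8*x^5 + 16*x^4) dx. Term by term:
    ∫_0^4 x^6 dx = 16384/7;  ∫_0^4 -8*x^5 dx = -16384/3;  ∫_0^4 16*x^4 dx = 16384/5.
  Sum: 16384/7 − 16384/3 + 16384/5 = 16384/105.
  ∫_0^4 (u')² dx = ∫_0^4 (9*x^4 - 48*x^3 + 64*x^2) dx. Term by term:
    ∫_0^4 9*x^4 dx = 9216/5;  ∫_0^4 -48*x^3 dx = -3072;  ∫_0^4 64*x^2 dx = 4096/3.
  Sum: 9216/5 − 3072 + 4096/3 = 2048/15.
∫_0^4 u² dx = 16384/105, so ||u||_L² = 128*sqrt(105)/105.
∫_0^4 (u')² dx = 2048/15, so ||u'||_L² = 32*sqrt(30)/15.
Ratio ||u||_L² / ||u'||_L² = 2*sqrt(14)/7.
Sharp Poincaré constant on H^1_0(0, 4) is C_P = L/π = 4/π, achieved by sin(π/4·x).
A polynomial bump cannot attain the sharp Poincaré constant (only the first sine eigenfunction does), so the ratio is strictly less than C_P, consistent with ||u||_L² ≤ C_P ||u'||_L².


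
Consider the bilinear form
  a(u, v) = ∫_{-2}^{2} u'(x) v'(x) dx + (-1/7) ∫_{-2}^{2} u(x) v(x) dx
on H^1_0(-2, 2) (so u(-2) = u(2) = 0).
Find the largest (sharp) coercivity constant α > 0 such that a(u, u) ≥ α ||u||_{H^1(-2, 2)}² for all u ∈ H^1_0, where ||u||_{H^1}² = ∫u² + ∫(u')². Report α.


α = (-16/7 + π^2)/(π^2 + 16)

Coercivity of a(·,·) on H^1_0(-2, 2) means a(u, u) ≥ α ||u||_{H^1}² for every u ∈ H^1_0.
The interval has length L = 4, and Poincaré/coercivity depend only on L. Here a(u, u) = ∫(u')² + (-1/7)·∫u².
Here c = -1/7 < 0 with |c| < (π/L)² = π^2/16, so coercivity still holds. The condition a(u,u) ≥ α||u||_{H^1}² reads (1−α)∫(u')² ≥ (α−c)∫u². Any admissible α is ≤ 1 (rapidly oscillating u have ∫u²/∫(u')² → 0), and α = 1 would force 0 ≥ (1−c)∫u², impossible since c < 1; so 1−α > 0. By the sharp Poincaré inequality on H^1_0 of an interval of length L, ∫(u')² ≥ (π/L)²∫u² with equality for the first sine mode sin(π(x−x₀)/L) (x₀ the left endpoint), so the inequality holds for all u iff (1−α)(π/L)² ≥ α − c, i.e. α ≤ ((π/L)² + c)/((π/L)² + 1) = (1 + c(L/π)²)/(1 + (L/π)²). (Direct route, valid since c ≤ 0: Poincaré gives c∫u² ≥ c(L/π)²∫(u')², so a(u,u) ≥ (1 + c(L/π)²)∫(u')², while ||u||_{H^1}² ≤ (1 + (L/π)²)∫(u')²; dividing yields the same α.) With (π/L)² = π^2/16 and c = -1/7, the largest admissible constant is α = ((π/L)² + c)/((π/L)² + 1).
Simplifying, α = (-16/7 + π^2)/(π^2 + 16).


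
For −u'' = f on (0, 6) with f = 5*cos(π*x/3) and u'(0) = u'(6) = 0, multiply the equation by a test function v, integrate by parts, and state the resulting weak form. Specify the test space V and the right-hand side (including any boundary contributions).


V = H^1(0, 6) (no boundary constraint on v; u is determined up to an additive constant); weak form: ∫_0^6 u'v' dx = ∫_0^6 (5*cos(π*x/3)) v dx for all v ∈ V.

Multiply both sides by a test function v and integrate from 0 to 6:
  ∫_0^6 −u''(x) v(x) dx = ∫_0^6 f(x) v(x) dx.
Integrate the LHS by parts once:
  ∫_0^6 −u'' v dx = −[u'(x) v(x)]_0^6 + ∫_0^6 u'(x) v'(x) dx.
Thus ∫_0^6 u'(x) v'(x) dx = ∫_0^6 f(x) v(x) dx + [u'(x) v(x)]_0^6.
Choose V so that boundary terms are either known or forced to vanish.
u has homogeneous Neumann: u'(0) = u'(6) = 0. So [u' v]_0^6 = 0·v(6) − 0·v(0) = 0 for any v; take V = H^1(0, 6).
Weak formulation: find u (satisfying any essential BC) such that ∫_0^6 u'(x) v'(x) dx = ∫_0^6 f v dx for all v ∈ V (homogeneous Neumann, so boundary terms vanish).
Substituting f(x) = 5*cos(π*x/3), the right-hand side is ∫_0^6 (5*cos(π*x/3)) v dx.
Compatibility check (pure Neumann): taking v ≡ 1 ∈ V gives 0 = ∫_0^6 f dx + (0) − (0), i.e. ∫_0^6 f dx must equal u'(0) − u'(6) = 0. Indeed ∫_0^6 (5*cos(π*x/3)) dx = 0, so the data are compatible. The solution is then unique only up to an additive constant (fix it e.g. by requiring ∫_0^6 u dx = 0).
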